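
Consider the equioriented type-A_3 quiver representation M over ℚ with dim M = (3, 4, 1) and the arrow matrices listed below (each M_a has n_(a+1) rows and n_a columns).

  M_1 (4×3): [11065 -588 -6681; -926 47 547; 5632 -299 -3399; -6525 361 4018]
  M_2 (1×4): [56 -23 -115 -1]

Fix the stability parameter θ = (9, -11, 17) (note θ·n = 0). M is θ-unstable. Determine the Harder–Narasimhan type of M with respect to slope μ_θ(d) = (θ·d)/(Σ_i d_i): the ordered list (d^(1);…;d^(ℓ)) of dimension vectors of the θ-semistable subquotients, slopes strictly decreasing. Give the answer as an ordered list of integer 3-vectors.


Interval decomposition of M: I[1,2]^2, I[1,3], I[2,2].
HN type (ℓ=3): μ^(1)=17; μ^(2)=-1; μ^(3)=-11

((0, 0, 1); (3, 3, 0); (0, 1, 0))


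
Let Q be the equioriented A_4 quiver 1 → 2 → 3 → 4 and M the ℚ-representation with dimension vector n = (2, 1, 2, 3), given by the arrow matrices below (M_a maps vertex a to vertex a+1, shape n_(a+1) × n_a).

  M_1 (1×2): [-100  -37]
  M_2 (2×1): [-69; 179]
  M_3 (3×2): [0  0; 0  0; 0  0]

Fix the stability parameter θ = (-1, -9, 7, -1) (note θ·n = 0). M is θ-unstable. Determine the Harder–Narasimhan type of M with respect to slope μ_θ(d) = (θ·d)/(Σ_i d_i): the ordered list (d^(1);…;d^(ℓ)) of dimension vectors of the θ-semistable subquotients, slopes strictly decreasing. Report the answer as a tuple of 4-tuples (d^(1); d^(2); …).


Barcode: M ≅ I[1,1], I[1,3], I[3,3], I[4,4]^3. HN layers by μ_θ (3 steps, strictly decreasing):
  μ^(1)=7; μ^(2)=-1; μ^(3)=-5

((0, 0, 2, 0); (1, 0, 0, 3); (1, 1, 0, 0))


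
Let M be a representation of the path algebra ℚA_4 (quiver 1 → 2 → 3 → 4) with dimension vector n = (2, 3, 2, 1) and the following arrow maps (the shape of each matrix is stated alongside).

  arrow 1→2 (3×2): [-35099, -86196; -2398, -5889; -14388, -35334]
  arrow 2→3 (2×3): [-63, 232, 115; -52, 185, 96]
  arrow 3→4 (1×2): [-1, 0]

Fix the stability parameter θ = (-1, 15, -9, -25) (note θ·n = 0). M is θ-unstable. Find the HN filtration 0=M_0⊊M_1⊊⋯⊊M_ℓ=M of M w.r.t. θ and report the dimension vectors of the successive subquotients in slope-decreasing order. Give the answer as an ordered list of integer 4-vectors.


Interval decomposition of M: I[1,3], I[1,4], I[2,2].
HN type (ℓ=4): μ^(1)=15; μ^(2)=3; μ^(3)=-1; μ^(4)=-5

((0, 1, 0, 0); (0, 1, 1, 0); (1, 0, 0, 0); (1, 1, 1, 1))


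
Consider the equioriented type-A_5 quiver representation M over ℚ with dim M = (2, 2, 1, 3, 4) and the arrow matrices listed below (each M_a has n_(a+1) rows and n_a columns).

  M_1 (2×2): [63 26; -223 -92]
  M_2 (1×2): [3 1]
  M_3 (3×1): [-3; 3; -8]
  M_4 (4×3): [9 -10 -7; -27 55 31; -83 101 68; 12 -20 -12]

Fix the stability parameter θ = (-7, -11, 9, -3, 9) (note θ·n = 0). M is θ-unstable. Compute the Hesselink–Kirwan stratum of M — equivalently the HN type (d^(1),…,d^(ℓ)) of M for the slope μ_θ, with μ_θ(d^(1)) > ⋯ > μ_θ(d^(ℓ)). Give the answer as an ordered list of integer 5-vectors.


Via rank(M_{q-1}∘⋯∘M_p): M ≅ I[1,2], I[1,5], I[4,5]^2, I[5,5].
μ_θ-semistable layers: μ^(1)=9; μ^(2)=3; μ^(3)=-3; μ^(4)=-9

((0, 0, 0, 0, 4); (0, 0, 1, 1, 0); (0, 0, 0, 2, 0); (2, 2, 0, 0, 0))


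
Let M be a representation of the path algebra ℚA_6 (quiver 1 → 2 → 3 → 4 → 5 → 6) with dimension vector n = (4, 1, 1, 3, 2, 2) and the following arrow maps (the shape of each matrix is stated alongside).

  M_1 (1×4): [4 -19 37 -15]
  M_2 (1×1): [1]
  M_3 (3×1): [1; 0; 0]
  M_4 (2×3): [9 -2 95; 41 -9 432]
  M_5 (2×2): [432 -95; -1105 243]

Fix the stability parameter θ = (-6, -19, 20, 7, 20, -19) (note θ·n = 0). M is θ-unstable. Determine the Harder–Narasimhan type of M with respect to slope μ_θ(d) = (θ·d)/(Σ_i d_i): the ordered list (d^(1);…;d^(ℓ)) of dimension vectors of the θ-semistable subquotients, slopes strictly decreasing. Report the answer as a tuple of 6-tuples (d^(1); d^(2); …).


Interval decomposition of M: I[1,1]^3, I[1,6], I[4,4], I[4,6].
HN type (ℓ=4): μ^(1)=7; μ^(2)=8/3; μ^(3)=-6; μ^(4)=-25/2

((0, 0, 1, 2, 1, 1); (0, 0, 0, 1, 1, 1); (3, 0, 0, 0, 0, 0); (1, 1, 0, 0, 0, 0))


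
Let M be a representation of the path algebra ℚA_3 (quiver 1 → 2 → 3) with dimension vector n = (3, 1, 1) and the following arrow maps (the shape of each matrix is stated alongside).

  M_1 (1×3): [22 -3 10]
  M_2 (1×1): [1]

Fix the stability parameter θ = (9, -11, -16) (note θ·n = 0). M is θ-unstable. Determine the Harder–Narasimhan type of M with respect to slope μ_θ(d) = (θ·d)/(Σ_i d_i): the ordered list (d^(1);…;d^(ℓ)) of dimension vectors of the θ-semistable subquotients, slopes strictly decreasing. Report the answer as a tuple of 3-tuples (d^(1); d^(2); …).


Interval decomposition of M: I[1,1]^2, I[1,3].
HN type (ℓ=2): μ^(1)=9; μ^(2)=-6

((2, 0, 0); (1, 1, 1))


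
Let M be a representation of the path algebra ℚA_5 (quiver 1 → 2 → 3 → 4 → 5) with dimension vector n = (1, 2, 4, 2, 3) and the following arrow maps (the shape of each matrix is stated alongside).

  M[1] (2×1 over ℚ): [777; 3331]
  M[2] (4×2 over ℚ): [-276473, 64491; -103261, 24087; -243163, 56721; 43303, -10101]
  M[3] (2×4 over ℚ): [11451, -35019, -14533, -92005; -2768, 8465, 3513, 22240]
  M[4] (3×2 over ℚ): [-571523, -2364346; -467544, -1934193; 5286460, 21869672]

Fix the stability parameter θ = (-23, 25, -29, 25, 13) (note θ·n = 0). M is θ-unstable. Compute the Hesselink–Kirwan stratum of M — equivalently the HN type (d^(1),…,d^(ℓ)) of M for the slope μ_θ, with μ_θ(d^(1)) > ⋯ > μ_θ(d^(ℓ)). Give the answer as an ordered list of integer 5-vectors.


Via rank(M_{q-1}∘⋯∘M_p): M ≅ I[1,2], I[2,3], I[3,3], I[3,5]^2, I[5,5].
μ_θ-semistable layers: μ^(1)=25; μ^(2)=19; μ^(3)=13; μ^(4)=-2; μ^(5)=-23; μ^(6)=-29

((0, 1, 0, 0, 0); (0, 0, 0, 2, 2); (0, 0, 0, 0, 1); (0, 1, 1, 0, 0); (1, 0, 0, 0, 0); (0, 0, 3, 0, 0))


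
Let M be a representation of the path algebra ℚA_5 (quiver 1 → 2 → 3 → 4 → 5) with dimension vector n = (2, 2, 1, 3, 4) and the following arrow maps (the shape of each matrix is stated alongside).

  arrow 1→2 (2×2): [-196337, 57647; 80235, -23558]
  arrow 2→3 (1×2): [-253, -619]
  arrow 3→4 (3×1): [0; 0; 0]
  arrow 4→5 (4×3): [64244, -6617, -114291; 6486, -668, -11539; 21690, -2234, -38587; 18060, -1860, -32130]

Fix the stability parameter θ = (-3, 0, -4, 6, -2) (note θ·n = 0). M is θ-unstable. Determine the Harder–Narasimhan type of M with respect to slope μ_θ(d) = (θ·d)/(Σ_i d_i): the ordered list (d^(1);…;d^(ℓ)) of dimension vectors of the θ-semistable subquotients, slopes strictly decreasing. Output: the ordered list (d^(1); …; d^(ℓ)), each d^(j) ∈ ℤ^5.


Via rank(M_{q-1}∘⋯∘M_p): M ≅ I[1,2], I[1,3], I[4,4], I[4,5]^2, I[5,5]^2.
μ_θ-semistable layers: μ^(1)=6; μ^(2)=2; μ^(3)=0; μ^(4)=-2; μ^(5)=-3

((0, 0, 0, 1, 0); (0, 0, 0, 2, 2); (0, 1, 0, 0, 0); (0, 1, 1, 0, 2); (2, 0, 0, 0, 0))


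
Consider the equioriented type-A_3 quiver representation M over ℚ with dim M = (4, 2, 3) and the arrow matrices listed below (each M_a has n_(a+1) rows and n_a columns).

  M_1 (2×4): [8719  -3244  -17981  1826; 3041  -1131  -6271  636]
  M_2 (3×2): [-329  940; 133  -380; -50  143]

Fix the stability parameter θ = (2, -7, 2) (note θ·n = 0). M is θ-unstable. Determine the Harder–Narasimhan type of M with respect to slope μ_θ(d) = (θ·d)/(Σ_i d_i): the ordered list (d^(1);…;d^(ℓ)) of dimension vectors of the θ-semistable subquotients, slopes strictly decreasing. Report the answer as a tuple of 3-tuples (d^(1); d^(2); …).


Barcode: M ≅ I[1,1]^2, I[1,3]^2, I[3,3]. HN layers by μ_θ (2 steps, strictly decreasing):
  μ^(1)=2; μ^(2)=-5/2

((2, 0, 3); (2, 2, 0))


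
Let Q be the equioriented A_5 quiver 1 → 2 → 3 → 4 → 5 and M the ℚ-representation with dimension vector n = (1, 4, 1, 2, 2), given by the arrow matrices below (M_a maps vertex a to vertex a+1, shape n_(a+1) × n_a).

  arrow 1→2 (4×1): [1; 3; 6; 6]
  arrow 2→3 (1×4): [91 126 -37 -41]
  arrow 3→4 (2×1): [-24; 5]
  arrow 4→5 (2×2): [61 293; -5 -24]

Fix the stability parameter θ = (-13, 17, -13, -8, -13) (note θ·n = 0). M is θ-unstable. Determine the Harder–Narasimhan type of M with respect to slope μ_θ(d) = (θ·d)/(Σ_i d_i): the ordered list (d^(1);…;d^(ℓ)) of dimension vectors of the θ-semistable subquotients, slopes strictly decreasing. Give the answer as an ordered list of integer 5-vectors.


Via rank(M_{q-1}∘⋯∘M_p): M ≅ I[1,5], I[2,2]^3, I[4,5].
μ_θ-semistable layers: μ^(1)=17; μ^(2)=-17/4; μ^(3)=-21/2; μ^(4)=-13

((0, 3, 0, 0, 0); (0, 1, 1, 1, 1); (0, 0, 0, 1, 1); (1, 0, 0, 0, 0))


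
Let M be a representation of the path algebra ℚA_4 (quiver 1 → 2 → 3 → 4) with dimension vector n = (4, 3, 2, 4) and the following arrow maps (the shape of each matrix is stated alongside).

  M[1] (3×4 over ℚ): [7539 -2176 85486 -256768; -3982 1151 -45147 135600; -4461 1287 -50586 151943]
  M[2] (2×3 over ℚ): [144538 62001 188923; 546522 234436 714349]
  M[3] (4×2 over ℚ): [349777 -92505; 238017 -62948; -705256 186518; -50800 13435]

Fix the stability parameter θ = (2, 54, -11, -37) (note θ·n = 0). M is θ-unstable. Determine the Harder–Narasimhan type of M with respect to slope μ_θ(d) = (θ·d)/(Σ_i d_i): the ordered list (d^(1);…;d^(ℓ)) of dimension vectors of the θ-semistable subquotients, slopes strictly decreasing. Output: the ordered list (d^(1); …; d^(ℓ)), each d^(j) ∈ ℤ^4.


Via rank(M_{q-1}∘⋯∘M_p): M ≅ I[1,1], I[1,2], I[1,4]^2, I[4,4]^2.
μ_θ-semistable layers: μ^(1)=54; μ^(2)=2; μ^(3)=-37

((0, 1, 0, 0); (4, 2, 2, 2); (0, 0, 0, 2))


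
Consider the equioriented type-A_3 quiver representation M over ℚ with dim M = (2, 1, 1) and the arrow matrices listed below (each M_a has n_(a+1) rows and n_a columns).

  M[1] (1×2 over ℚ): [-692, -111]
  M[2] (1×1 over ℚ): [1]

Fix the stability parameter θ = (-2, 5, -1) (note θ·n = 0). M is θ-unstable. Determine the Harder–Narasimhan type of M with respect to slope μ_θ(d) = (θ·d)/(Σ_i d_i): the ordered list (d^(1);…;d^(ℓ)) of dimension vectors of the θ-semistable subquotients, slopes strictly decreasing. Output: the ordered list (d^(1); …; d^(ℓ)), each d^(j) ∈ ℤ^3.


Via rank(M_{q-1}∘⋯∘M_p): M ≅ I[1,1], I[1,3].
μ_θ-semistable layers: μ^(1)=2; μ^(2)=-2

((0, 1, 1); (2, 0, 0))


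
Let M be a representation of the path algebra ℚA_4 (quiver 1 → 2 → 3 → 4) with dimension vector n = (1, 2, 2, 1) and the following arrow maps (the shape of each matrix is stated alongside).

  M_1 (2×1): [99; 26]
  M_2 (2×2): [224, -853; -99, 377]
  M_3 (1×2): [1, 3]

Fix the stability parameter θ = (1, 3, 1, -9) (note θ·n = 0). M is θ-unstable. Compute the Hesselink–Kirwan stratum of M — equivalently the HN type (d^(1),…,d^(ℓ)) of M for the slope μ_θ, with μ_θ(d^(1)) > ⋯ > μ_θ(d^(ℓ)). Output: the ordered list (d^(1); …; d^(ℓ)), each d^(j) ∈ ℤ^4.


Via rank(M_{q-1}∘⋯∘M_p): M ≅ I[1,4], I[2,3].
μ_θ-semistable layers: μ^(1)=2; μ^(2)=-1

((0, 1, 1, 0); (1, 1, 1, 1))


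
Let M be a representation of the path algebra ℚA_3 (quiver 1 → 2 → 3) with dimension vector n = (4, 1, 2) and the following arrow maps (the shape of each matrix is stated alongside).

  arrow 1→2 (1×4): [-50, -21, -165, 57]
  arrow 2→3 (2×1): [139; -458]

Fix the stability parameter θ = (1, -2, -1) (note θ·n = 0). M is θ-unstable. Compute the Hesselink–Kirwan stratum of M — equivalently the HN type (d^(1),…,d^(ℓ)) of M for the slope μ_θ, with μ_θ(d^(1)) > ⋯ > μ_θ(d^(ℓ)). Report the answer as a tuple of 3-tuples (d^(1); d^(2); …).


Barcode: M ≅ I[1,1]^3, I[1,3], I[3,3]. HN layers by μ_θ (3 steps, strictly decreasing):
  μ^(1)=1; μ^(2)=-2/3; μ^(3)=-1

((3, 0, 0); (1, 1, 1); (0, 0, 1))


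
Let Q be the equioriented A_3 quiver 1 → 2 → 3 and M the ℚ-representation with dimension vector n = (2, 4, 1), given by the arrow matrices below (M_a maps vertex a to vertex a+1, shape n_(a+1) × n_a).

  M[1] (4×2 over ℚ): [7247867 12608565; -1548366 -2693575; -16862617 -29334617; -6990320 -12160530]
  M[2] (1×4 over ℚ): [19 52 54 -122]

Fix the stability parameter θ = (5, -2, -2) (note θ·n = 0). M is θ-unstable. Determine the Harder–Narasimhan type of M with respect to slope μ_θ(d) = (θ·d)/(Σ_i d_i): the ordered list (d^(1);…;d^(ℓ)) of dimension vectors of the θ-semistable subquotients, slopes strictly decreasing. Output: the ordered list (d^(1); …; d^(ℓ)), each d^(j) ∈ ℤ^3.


Via rank(M_{q-1}∘⋯∘M_p): M ≅ I[1,2], I[1,3], I[2,2]^2.
μ_θ-semistable layers: μ^(1)=3/2; μ^(2)=1/3; μ^(3)=-2

((1, 1, 0); (1, 1, 1); (0, 2, 0))


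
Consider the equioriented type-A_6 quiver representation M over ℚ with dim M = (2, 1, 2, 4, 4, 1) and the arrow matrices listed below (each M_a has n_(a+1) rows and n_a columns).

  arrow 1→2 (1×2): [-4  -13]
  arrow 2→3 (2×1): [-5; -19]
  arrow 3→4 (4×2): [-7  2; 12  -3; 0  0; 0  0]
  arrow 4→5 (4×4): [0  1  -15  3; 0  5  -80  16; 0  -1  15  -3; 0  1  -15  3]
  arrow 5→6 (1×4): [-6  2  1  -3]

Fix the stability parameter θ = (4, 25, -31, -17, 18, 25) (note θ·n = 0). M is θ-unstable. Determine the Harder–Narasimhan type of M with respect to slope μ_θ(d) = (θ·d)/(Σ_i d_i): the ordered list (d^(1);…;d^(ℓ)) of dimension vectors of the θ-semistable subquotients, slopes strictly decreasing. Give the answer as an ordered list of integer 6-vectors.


Barcode: M ≅ I[1,1], I[1,5], I[3,4], I[4,4], I[4,6], I[5,5]^2. HN layers by μ_θ (6 steps, strictly decreasing):
  μ^(1)=25; μ^(2)=18; μ^(3)=4; μ^(4)=-19/4; μ^(5)=-17; μ^(6)=-31

((0, 0, 0, 0, 0, 1); (0, 0, 0, 0, 4, 0); (1, 0, 0, 0, 0, 0); (1, 1, 1, 1, 0, 0); (0, 0, 0, 3, 0, 0); (0, 0, 1, 0, 0, 0))


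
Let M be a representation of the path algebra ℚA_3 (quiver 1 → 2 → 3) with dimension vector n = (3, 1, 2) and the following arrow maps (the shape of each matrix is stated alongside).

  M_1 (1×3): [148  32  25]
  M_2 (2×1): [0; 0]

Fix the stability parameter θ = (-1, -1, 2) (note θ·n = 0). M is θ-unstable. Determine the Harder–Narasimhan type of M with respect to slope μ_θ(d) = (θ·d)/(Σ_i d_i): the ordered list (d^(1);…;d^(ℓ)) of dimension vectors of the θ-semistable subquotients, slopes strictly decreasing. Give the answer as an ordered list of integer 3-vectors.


Via rank(M_{q-1}∘⋯∘M_p): M ≅ I[1,1]^2, I[1,2], I[3,3]^2.
μ_θ-semistable layers: μ^(1)=2; μ^(2)=-1

((0, 0, 2); (3, 1, 0))


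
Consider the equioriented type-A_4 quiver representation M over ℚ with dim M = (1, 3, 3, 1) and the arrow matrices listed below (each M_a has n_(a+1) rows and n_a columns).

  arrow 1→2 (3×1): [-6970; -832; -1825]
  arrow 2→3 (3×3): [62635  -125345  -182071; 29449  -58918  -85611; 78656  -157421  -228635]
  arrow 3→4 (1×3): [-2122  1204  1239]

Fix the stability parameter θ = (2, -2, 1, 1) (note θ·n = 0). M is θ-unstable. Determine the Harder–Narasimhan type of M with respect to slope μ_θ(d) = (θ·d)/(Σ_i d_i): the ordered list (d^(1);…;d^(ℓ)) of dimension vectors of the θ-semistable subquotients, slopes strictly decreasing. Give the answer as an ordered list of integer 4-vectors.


Interval decomposition of M: I[1,4], I[2,3]^2.
HN type (ℓ=3): μ^(1)=1; μ^(2)=0; μ^(3)=-2

((0, 0, 3, 1); (1, 1, 0, 0); (0, 2, 0, 0))


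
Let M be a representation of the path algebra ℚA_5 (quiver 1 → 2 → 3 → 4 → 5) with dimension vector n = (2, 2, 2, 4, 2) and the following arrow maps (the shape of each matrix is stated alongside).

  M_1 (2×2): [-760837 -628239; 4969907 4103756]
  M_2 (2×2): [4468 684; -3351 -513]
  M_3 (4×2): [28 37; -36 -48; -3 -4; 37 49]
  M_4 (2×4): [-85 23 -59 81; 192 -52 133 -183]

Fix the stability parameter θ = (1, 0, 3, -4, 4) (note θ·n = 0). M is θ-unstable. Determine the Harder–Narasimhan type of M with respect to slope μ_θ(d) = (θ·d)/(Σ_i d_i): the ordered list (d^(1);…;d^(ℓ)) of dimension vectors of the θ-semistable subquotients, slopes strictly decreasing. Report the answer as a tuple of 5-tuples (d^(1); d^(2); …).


Barcode: M ≅ I[1,2], I[1,5], I[3,5], I[4,4]^2. HN layers by μ_θ (5 steps, strictly decreasing):
  μ^(1)=4; μ^(2)=1/2; μ^(3)=0; μ^(4)=-1/2; μ^(5)=-4

((0, 0, 0, 0, 2); (1, 1, 0, 0, 0); (1, 1, 1, 1, 0); (0, 0, 1, 1, 0); (0, 0, 0, 2, 0))


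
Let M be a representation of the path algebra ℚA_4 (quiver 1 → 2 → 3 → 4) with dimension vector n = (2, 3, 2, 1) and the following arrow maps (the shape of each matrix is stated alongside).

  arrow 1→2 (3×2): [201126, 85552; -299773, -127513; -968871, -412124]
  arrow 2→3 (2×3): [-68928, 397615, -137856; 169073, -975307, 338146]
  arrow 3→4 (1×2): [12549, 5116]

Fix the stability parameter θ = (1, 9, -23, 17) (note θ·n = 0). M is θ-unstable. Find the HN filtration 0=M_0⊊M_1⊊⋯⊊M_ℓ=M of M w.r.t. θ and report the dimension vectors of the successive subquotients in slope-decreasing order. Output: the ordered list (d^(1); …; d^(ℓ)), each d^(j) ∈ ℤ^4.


Interval decomposition of M: I[1,2], I[1,4], I[2,3].
HN type (ℓ=5): μ^(1)=17; μ^(2)=9; μ^(3)=1; μ^(4)=-13/3; μ^(5)=-7

((0, 0, 0, 1); (0, 1, 0, 0); (1, 0, 0, 0); (1, 1, 1, 0); (0, 1, 1, 0))


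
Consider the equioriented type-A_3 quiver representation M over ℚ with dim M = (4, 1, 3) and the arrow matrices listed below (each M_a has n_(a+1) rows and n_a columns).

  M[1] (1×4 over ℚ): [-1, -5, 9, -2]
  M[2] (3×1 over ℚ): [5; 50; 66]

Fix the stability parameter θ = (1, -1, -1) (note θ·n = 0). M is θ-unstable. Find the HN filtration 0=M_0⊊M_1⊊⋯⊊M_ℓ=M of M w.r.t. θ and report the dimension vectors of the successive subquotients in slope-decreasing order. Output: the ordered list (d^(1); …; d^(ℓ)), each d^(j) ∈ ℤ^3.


Barcode: M ≅ I[1,1]^3, I[1,3], I[3,3]^2. HN layers by μ_θ (3 steps, strictly decreasing):
  μ^(1)=1; μ^(2)=-1/3; μ^(3)=-1

((3, 0, 0); (1, 1, 1); (0, 0, 2))


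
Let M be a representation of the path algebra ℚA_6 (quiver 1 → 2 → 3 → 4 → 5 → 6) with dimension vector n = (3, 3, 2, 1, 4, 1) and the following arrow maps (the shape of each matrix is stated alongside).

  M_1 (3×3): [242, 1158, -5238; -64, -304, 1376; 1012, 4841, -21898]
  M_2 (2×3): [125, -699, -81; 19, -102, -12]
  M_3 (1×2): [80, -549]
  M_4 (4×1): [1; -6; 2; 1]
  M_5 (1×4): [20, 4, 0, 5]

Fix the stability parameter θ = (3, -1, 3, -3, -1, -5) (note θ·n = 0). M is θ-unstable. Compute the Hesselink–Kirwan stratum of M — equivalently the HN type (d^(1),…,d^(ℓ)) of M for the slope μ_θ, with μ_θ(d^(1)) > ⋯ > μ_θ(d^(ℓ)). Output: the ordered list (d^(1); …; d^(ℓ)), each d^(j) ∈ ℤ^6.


Via rank(M_{q-1}∘⋯∘M_p): M ≅ I[1,1], I[1,3], I[1,6], I[2,2], I[5,5]^3.
μ_θ-semistable layers: μ^(1)=3; μ^(2)=1; μ^(3)=-2/3; μ^(4)=-1

((1, 0, 1, 0, 0, 0); (1, 1, 0, 0, 0, 0); (1, 1, 1, 1, 1, 1); (0, 1, 0, 0, 3, 0))


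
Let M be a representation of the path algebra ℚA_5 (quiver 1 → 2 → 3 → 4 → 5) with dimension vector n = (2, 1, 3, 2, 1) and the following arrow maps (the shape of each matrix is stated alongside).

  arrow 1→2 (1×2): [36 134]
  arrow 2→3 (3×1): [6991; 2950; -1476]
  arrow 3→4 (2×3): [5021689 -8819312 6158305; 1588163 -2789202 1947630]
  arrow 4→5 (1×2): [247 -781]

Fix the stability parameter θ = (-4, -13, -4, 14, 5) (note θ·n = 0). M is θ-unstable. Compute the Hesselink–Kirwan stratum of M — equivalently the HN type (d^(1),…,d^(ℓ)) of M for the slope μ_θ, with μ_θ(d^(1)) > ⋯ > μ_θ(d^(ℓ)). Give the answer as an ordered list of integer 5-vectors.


Via rank(M_{q-1}∘⋯∘M_p): M ≅ I[1,1], I[1,4], I[3,3], I[3,5].
μ_θ-semistable layers: μ^(1)=14; μ^(2)=19/2; μ^(3)=-4; μ^(4)=-17/2

((0, 0, 0, 1, 0); (0, 0, 0, 1, 1); (1, 0, 3, 0, 0); (1, 1, 0, 0, 0))


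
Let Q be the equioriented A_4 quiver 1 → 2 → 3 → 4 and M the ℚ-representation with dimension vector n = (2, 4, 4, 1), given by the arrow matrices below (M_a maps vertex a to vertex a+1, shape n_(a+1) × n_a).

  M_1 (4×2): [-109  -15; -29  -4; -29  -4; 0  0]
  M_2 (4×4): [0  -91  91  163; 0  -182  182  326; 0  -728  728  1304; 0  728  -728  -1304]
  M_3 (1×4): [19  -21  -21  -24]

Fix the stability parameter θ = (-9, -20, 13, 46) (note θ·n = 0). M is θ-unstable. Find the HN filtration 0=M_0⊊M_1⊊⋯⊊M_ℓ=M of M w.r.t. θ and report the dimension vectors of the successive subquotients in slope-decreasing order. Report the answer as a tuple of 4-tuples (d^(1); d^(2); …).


Interval decomposition of M: I[1,2]^2, I[2,2], I[2,4], I[3,3]^3.
HN type (ℓ=4): μ^(1)=46; μ^(2)=13; μ^(3)=-29/2; μ^(4)=-20

((0, 0, 0, 1); (0, 0, 4, 0); (2, 2, 0, 0); (0, 2, 0, 0))


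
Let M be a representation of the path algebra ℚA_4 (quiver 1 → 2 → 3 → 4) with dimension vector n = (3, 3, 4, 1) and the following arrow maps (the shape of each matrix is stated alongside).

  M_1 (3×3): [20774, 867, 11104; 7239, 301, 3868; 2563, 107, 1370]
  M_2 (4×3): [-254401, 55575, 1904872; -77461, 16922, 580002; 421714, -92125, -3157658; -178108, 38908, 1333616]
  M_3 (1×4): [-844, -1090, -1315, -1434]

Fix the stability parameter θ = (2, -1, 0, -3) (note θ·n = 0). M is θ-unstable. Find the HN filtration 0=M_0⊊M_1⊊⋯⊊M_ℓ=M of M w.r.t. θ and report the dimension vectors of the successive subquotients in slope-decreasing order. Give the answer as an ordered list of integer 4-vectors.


Interval decomposition of M: I[1,2], I[1,3], I[1,4], I[3,3]^2.
HN type (ℓ=4): μ^(1)=1/2; μ^(2)=1/3; μ^(3)=0; μ^(4)=-1/2

((1, 1, 0, 0); (1, 1, 1, 0); (0, 0, 2, 0); (1, 1, 1, 1))


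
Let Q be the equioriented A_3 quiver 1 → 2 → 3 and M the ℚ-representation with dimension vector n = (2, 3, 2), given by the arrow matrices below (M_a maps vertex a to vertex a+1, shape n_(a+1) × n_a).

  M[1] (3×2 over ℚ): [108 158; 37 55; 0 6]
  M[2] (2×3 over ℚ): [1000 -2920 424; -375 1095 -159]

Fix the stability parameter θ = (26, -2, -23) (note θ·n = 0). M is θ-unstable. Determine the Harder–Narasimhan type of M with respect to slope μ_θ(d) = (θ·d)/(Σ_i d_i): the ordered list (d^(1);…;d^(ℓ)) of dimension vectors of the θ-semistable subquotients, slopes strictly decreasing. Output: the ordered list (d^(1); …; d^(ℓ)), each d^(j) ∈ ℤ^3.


Interval decomposition of M: I[1,2], I[1,3], I[2,2], I[3,3].
HN type (ℓ=4): μ^(1)=12; μ^(2)=1/3; μ^(3)=-2; μ^(4)=-23

((1, 1, 0); (1, 1, 1); (0, 1, 0); (0, 0, 1))


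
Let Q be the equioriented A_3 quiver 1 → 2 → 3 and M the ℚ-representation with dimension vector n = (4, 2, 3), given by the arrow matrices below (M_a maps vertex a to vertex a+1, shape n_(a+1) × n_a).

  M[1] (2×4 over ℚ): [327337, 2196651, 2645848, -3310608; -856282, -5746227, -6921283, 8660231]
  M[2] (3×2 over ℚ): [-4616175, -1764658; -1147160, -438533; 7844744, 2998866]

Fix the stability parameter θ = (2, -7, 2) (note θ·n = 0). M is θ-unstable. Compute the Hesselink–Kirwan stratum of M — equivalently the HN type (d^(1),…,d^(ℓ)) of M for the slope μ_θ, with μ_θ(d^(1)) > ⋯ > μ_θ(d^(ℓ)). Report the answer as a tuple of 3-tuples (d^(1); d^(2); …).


Via rank(M_{q-1}∘⋯∘M_p): M ≅ I[1,1]^2, I[1,3]^2, I[3,3].
μ_θ-semistable layers: μ^(1)=2; μ^(2)=-5/2

((2, 0, 3); (2, 2, 0))


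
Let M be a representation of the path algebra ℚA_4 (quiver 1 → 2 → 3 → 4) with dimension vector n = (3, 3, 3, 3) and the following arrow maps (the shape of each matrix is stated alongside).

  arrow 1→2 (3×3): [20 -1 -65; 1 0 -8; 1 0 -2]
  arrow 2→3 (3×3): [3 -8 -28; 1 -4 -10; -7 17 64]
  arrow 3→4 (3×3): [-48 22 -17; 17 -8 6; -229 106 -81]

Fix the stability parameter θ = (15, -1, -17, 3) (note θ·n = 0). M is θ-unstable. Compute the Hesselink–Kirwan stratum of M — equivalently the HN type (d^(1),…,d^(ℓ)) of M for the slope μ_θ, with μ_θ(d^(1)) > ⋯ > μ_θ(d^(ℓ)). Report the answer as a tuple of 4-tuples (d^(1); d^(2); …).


Via rank(M_{q-1}∘⋯∘M_p): M ≅ I[1,3], I[1,4]^2, I[4,4].
μ_θ-semistable layers: μ^(1)=3; μ^(2)=-1

((0, 0, 0, 3); (3, 3, 3, 0))


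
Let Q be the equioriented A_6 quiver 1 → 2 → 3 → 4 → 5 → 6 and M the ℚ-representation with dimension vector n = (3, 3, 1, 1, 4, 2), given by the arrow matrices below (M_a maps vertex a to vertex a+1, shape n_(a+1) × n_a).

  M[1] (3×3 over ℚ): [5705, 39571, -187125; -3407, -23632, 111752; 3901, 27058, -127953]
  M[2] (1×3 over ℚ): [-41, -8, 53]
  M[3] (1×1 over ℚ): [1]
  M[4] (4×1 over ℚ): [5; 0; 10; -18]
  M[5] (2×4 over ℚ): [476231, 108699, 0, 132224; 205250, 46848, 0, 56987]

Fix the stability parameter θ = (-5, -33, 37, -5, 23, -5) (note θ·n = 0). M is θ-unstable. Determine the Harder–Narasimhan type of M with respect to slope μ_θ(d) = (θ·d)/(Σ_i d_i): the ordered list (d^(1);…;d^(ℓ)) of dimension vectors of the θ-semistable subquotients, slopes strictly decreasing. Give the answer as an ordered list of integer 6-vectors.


Barcode: M ≅ I[1,2]^2, I[1,6], I[5,5]^2, I[5,6]. HN layers by μ_θ (4 steps, strictly decreasing):
  μ^(1)=23; μ^(2)=25/2; μ^(3)=9; μ^(4)=-19

((0, 0, 0, 0, 2, 0); (0, 0, 1, 1, 1, 1); (0, 0, 0, 0, 1, 1); (3, 3, 0, 0, 0, 0))


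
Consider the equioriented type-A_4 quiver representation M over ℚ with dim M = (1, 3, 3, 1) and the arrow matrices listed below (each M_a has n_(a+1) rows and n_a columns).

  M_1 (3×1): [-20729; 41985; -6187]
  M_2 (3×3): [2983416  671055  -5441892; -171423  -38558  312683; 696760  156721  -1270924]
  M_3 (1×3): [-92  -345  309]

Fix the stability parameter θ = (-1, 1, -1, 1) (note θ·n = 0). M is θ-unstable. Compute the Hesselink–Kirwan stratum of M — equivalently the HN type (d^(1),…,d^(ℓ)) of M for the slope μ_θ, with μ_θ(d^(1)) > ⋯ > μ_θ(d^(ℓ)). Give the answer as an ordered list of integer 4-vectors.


Via rank(M_{q-1}∘⋯∘M_p): M ≅ I[1,4], I[2,2], I[2,3], I[3,3].
μ_θ-semistable layers: μ^(1)=1; μ^(2)=0; μ^(3)=-1

((0, 1, 0, 1); (0, 2, 2, 0); (1, 0, 1, 0))


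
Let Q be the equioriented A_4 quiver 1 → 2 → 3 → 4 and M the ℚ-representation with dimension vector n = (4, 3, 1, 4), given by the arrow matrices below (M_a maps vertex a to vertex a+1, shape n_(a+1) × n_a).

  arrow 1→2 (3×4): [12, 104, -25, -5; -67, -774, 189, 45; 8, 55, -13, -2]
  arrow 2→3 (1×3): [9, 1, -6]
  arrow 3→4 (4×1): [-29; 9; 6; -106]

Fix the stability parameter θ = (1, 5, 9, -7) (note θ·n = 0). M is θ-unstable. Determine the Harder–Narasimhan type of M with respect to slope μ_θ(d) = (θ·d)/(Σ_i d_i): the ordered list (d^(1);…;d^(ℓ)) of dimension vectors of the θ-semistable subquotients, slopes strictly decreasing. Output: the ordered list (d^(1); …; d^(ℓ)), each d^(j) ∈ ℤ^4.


Interval decomposition of M: I[1,1], I[1,2]^2, I[1,4], I[4,4]^3.
HN type (ℓ=4): μ^(1)=5; μ^(2)=7/3; μ^(3)=1; μ^(4)=-7

((0, 2, 0, 0); (0, 1, 1, 1); (4, 0, 0, 0); (0, 0, 0, 3))


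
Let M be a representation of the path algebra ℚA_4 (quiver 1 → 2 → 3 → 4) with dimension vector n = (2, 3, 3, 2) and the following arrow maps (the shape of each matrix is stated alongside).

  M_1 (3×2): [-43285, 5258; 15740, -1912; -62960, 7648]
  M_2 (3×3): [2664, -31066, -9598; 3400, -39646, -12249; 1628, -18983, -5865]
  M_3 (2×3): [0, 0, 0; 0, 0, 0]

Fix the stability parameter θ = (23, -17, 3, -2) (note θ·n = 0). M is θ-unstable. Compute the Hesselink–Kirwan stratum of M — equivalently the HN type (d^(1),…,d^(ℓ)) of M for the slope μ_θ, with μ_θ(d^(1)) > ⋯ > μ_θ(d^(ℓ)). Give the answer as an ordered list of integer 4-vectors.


Via rank(M_{q-1}∘⋯∘M_p): M ≅ I[1,1], I[1,2], I[2,3]^2, I[3,3], I[4,4]^2.
μ_θ-semistable layers: μ^(1)=23; μ^(2)=3; μ^(3)=-2; μ^(4)=-17

((1, 0, 0, 0); (1, 1, 3, 0); (0, 0, 0, 2); (0, 2, 0, 0))


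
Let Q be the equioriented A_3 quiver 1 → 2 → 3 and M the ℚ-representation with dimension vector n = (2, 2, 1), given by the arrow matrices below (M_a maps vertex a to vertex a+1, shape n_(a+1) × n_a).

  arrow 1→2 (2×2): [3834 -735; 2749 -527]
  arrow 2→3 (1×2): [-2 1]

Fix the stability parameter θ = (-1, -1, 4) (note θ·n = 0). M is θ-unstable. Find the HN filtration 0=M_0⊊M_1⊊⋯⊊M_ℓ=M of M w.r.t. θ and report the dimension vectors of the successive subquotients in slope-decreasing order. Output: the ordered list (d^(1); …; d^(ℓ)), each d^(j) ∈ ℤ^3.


Via rank(M_{q-1}∘⋯∘M_p): M ≅ I[1,2], I[1,3].
μ_θ-semistable layers: μ^(1)=4; μ^(2)=-1

((0, 0, 1); (2, 2, 0))


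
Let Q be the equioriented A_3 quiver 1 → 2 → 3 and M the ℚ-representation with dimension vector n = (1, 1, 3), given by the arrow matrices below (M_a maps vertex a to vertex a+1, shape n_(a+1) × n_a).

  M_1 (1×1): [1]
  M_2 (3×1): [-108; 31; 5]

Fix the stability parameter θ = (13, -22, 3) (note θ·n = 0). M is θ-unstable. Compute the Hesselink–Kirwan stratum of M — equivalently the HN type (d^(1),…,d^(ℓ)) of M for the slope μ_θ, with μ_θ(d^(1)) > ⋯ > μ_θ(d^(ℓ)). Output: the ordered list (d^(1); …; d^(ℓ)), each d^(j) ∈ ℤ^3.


Interval decomposition of M: I[1,3], I[3,3]^2.
HN type (ℓ=2): μ^(1)=3; μ^(2)=-9/2

((0, 0, 3); (1, 1, 0))


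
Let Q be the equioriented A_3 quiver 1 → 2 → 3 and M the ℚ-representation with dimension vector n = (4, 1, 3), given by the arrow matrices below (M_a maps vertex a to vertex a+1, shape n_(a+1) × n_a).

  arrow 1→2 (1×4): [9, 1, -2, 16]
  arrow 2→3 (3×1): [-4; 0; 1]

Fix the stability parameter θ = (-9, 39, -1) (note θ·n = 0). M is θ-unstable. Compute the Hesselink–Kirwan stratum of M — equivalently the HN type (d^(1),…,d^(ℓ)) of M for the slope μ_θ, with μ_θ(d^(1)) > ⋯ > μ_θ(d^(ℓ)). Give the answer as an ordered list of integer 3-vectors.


Interval decomposition of M: I[1,1]^3, I[1,3], I[3,3]^2.
HN type (ℓ=3): μ^(1)=19; μ^(2)=-1; μ^(3)=-9

((0, 1, 1); (0, 0, 2); (4, 0, 0))


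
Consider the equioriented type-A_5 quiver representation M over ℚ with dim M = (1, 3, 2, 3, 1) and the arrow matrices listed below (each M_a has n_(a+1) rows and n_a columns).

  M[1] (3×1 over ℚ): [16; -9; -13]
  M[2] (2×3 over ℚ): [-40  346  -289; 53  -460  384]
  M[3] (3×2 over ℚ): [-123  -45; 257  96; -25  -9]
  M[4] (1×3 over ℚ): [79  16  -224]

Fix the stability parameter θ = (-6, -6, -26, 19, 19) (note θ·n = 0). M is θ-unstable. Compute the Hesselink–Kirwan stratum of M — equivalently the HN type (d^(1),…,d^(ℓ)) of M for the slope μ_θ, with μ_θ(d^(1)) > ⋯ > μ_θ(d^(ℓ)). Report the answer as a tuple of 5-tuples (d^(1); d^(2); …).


Interval decomposition of M: I[1,5], I[2,2], I[2,4], I[4,4].
HN type (ℓ=4): μ^(1)=19; μ^(2)=-6; μ^(3)=-38/3; μ^(4)=-16

((0, 0, 0, 3, 1); (0, 1, 0, 0, 0); (1, 1, 1, 0, 0); (0, 1, 1, 0, 0))


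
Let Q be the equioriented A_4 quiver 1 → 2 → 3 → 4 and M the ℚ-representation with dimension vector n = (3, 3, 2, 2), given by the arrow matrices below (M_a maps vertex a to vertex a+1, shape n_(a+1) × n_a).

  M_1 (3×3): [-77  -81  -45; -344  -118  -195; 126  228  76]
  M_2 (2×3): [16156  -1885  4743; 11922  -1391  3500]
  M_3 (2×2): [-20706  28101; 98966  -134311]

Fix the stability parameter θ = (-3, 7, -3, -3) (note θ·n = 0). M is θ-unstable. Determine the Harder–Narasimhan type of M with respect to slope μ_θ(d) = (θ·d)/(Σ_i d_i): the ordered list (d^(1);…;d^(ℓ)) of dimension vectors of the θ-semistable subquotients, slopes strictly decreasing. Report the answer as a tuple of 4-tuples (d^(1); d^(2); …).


Interval decomposition of M: I[1,2], I[1,3], I[1,4], I[4,4].
HN type (ℓ=4): μ^(1)=7; μ^(2)=2; μ^(3)=1/3; μ^(4)=-3

((0, 1, 0, 0); (0, 1, 1, 0); (0, 1, 1, 1); (3, 0, 0, 1))


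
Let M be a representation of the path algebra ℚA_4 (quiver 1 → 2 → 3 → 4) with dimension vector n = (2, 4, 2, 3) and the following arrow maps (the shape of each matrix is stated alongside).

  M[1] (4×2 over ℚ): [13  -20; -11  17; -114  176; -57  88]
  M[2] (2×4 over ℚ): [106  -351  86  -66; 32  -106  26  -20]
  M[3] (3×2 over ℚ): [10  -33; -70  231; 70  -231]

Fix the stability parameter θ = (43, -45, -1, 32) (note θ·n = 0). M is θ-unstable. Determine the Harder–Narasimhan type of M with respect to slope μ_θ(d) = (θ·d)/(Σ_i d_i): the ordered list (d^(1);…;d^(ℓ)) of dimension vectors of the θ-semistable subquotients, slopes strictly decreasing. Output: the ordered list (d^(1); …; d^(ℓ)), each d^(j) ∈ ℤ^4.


Via rank(M_{q-1}∘⋯∘M_p): M ≅ I[1,2], I[1,4], I[2,2], I[2,3], I[4,4]^2.
μ_θ-semistable layers: μ^(1)=32; μ^(2)=-1; μ^(3)=-45

((0, 0, 0, 3); (2, 2, 2, 0); (0, 2, 0, 0))


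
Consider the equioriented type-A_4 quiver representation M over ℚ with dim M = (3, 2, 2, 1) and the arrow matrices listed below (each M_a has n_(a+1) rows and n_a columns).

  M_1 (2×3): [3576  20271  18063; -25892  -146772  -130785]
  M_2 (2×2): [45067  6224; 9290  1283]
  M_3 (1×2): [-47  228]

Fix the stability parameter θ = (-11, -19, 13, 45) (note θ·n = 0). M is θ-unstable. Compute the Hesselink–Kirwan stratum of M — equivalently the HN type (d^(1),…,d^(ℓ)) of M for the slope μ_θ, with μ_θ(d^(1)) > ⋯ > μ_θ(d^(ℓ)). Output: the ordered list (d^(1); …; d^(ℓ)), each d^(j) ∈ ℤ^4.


Via rank(M_{q-1}∘⋯∘M_p): M ≅ I[1,1], I[1,3], I[1,4].
μ_θ-semistable layers: μ^(1)=45; μ^(2)=13; μ^(3)=-11; μ^(4)=-15

((0, 0, 0, 1); (0, 0, 2, 0); (1, 0, 0, 0); (2, 2, 0, 0))


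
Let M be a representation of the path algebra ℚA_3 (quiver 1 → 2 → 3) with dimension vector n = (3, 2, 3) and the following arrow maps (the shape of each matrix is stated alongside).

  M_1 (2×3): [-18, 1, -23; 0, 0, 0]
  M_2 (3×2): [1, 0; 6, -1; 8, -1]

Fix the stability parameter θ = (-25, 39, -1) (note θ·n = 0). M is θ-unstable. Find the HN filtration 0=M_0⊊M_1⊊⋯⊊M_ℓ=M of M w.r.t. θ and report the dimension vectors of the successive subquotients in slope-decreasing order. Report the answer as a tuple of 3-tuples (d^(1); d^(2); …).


Via rank(M_{q-1}∘⋯∘M_p): M ≅ I[1,1]^2, I[1,3], I[2,3], I[3,3].
μ_θ-semistable layers: μ^(1)=19; μ^(2)=-1; μ^(3)=-25

((0, 2, 2); (0, 0, 1); (3, 0, 0))


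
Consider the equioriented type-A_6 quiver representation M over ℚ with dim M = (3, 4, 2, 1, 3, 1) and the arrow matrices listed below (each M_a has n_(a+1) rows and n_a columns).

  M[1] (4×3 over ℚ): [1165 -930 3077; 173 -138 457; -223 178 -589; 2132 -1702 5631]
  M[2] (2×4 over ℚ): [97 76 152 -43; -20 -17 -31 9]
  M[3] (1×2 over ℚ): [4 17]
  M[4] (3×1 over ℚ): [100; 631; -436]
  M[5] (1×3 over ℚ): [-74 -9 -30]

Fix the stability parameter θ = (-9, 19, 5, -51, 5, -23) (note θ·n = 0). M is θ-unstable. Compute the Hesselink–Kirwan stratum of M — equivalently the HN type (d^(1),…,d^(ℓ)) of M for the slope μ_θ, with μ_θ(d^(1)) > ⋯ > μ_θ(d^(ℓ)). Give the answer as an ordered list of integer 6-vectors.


Barcode: M ≅ I[1,1], I[1,3], I[1,6], I[2,2]^2, I[5,5]^2. HN layers by μ_θ (4 steps, strictly decreasing):
  μ^(1)=19; μ^(2)=12; μ^(3)=5; μ^(4)=-9

((0, 2, 0, 0, 0, 0); (0, 1, 1, 0, 0, 0); (0, 0, 0, 0, 2, 0); (3, 1, 1, 1, 1, 1))


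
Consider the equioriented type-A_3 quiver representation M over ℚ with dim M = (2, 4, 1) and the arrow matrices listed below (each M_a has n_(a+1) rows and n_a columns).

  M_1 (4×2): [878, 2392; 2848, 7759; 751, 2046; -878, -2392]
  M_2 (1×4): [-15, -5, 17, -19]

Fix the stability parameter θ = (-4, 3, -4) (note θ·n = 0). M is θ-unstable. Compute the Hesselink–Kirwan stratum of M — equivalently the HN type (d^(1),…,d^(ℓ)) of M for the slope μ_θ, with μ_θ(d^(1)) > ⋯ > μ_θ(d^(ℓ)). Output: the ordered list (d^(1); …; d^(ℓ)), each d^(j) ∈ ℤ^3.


Interval decomposition of M: I[1,2], I[1,3], I[2,2]^2.
HN type (ℓ=3): μ^(1)=3; μ^(2)=-1/2; μ^(3)=-4

((0, 3, 0); (0, 1, 1); (2, 0, 0))


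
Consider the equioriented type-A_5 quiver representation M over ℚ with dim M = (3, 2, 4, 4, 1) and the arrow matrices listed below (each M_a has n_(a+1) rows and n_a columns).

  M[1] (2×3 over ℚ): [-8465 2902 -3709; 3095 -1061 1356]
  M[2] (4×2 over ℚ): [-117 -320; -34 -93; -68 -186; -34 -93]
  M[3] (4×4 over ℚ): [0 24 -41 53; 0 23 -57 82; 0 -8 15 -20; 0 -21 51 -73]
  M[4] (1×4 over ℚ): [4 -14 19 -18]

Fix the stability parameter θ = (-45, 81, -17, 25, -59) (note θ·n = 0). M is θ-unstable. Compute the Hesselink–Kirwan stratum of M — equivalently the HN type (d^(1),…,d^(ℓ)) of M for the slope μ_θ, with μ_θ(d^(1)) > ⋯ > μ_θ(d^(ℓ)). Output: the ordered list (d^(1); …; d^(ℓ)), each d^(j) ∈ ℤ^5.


Interval decomposition of M: I[1,1], I[1,3], I[1,4], I[3,4], I[3,5], I[4,4].
HN type (ℓ=5): μ^(1)=32; μ^(2)=89/3; μ^(3)=25; μ^(4)=-17; μ^(5)=-45

((0, 1, 1, 0, 0); (0, 1, 1, 1, 0); (0, 0, 0, 2, 0); (0, 0, 2, 1, 1); (3, 0, 0, 0, 0))


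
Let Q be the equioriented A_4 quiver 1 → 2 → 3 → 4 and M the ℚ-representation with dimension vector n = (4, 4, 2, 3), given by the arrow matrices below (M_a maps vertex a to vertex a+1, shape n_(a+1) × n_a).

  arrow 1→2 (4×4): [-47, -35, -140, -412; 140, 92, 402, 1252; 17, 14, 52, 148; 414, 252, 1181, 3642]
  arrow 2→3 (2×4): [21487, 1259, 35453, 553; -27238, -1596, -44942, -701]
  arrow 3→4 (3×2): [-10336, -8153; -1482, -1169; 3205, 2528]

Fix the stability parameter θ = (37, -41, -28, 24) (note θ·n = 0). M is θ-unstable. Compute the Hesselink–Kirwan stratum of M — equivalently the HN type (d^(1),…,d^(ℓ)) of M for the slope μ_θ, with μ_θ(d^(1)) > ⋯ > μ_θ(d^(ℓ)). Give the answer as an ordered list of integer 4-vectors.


Via rank(M_{q-1}∘⋯∘M_p): M ≅ I[1,1], I[1,2], I[1,4]^2, I[2,2], I[4,4].
μ_θ-semistable layers: μ^(1)=37; μ^(2)=24; μ^(3)=-2; μ^(4)=-32/3; μ^(5)=-41

((1, 0, 0, 0); (0, 0, 0, 3); (1, 1, 0, 0); (2, 2, 2, 0); (0, 1, 0, 0))


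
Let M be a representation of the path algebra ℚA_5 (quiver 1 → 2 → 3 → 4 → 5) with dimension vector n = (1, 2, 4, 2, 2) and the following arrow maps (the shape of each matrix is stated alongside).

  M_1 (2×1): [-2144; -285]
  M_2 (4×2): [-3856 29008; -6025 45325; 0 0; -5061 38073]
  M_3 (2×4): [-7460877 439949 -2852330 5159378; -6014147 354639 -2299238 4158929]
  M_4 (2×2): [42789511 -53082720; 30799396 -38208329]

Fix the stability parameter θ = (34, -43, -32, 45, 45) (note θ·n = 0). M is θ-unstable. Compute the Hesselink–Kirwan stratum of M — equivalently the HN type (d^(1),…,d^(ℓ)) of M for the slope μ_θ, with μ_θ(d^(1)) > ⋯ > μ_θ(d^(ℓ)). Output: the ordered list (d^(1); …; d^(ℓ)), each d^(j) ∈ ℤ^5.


Barcode: M ≅ I[1,5], I[2,2], I[3,3]^2, I[3,5]. HN layers by μ_θ (4 steps, strictly decreasing):
  μ^(1)=45; μ^(2)=-41/3; μ^(3)=-32; μ^(4)=-43

((0, 0, 0, 2, 2); (1, 1, 1, 0, 0); (0, 0, 3, 0, 0); (0, 1, 0, 0, 0))


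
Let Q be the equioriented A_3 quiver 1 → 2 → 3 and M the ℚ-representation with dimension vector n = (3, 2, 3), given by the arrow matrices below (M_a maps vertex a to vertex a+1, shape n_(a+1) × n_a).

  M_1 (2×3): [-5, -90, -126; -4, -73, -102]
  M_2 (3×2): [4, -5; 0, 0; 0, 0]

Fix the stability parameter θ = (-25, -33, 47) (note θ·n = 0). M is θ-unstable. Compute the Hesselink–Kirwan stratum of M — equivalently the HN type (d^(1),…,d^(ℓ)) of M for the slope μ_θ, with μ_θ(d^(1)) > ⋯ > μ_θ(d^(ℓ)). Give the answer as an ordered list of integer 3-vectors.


Barcode: M ≅ I[1,1], I[1,2], I[1,3], I[3,3]^2. HN layers by μ_θ (3 steps, strictly decreasing):
  μ^(1)=47; μ^(2)=-25; μ^(3)=-29

((0, 0, 3); (1, 0, 0); (2, 2, 0))


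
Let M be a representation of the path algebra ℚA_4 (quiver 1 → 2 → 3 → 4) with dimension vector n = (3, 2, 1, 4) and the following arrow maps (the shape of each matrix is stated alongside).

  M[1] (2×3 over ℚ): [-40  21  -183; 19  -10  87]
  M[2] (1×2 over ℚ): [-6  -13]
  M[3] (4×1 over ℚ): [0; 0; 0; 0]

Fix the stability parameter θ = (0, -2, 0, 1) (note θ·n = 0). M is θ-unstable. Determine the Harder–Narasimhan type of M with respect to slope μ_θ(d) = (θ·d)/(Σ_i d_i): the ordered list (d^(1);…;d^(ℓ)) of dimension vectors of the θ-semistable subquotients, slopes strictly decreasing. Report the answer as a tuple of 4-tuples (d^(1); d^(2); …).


Barcode: M ≅ I[1,1], I[1,2], I[1,3], I[4,4]^4. HN layers by μ_θ (3 steps, strictly decreasing):
  μ^(1)=1; μ^(2)=0; μ^(3)=-1

((0, 0, 0, 4); (1, 0, 1, 0); (2, 2, 0, 0))
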